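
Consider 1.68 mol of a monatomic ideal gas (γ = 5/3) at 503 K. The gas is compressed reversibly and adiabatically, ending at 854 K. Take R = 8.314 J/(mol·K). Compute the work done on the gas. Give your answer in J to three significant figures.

W ≈ 7350 J

Adiabatic ⇒ Q = 0, so W_by = −ΔU = nCᵥ(T₁ − T₂).
Cᵥ = 3R/2 = 12.47 J/(mol·K).
W = (1.68)(12.47)(503 − 854) = -7354 J.
Work on gas = −W_by = 7354 J.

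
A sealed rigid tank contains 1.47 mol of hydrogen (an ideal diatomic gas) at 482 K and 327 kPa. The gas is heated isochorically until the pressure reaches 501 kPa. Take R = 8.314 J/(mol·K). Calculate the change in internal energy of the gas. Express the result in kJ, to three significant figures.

ΔU ≈ 7.84 kJ

Constant volume ⇒ W = 0, so Q = ΔU = nCᵥΔT with Cᵥ = 5R/2 = 20.79 J/(mol·K).
At constant V, T₂/T₁ = P₂/P₁ ⇒ ΔT = T₁(P₂/P₁ − 1) = 482·(501/327 − 1) = 256.5 K.
ΔU = (1.47)(20.79)(256.5) = 7836 J.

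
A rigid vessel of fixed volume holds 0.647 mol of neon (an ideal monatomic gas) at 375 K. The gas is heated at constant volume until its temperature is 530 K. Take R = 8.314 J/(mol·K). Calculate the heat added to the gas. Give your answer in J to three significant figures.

Q ≈ 1250 J

Constant volume ⇒ W = 0, so Q = ΔU = nCᵥΔT with Cᵥ = 3R/2 = 12.47 J/(mol·K).
ΔU = (0.647)(12.47)(530 − 375) = 1251 J.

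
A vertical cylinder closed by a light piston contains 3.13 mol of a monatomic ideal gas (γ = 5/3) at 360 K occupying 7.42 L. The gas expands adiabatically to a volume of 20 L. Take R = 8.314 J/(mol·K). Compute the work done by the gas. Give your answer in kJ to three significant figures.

Adiabatic: TV^(γ−1) = const with γ = 5/3.
T₂ = T₁ (V₁/V₂)^(γ−1) = 360 × (7.42/20)^0.667 = 360 × 0.5163 = 185.9 K.
W_by = nCᵥ(T₁ − T₂) = (3.13)(12.47)(360 − 185.9) = 6797 J.

W ≈ 6.80 kJ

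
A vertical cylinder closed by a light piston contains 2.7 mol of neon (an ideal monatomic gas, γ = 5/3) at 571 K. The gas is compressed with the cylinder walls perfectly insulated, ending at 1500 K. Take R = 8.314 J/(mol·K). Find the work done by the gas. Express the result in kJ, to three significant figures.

Adiabatic ⇒ Q = 0, so W_by = −ΔU = nCᵥ(T₁ − T₂).
Cᵥ = 3R/2 = 12.47 J/(mol·K).
W = (2.7)(12.47)(571 − 1500) = -31281 J.

W ≈ -31.3 kJ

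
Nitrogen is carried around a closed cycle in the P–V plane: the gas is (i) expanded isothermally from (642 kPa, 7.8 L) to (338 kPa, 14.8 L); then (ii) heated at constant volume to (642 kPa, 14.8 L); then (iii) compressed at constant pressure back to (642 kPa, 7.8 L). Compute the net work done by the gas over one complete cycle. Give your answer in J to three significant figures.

W_net ≈ -1290 J

Leg (i): W = PᵢVᵢ ln(V_f/Vᵢ) = (5008) ln(14.8/7.8) = 3207 J.
Leg (ii): W = 0.
Leg (iii): W = PΔV = (642)(7.8 − 14.8) = -4494 J.
W_net = 3207 − 4494 = -1287 J.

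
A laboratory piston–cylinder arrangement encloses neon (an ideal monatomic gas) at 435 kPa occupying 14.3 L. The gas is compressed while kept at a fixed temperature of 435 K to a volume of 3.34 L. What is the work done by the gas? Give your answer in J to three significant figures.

Isothermal: W = nRT ln(V₂/V₁) = P₁V₁ ln(V₂/V₁).
P₁V₁ = (435 kPa)(14.3 L) = 6220 J.
W = 6220 × ln(3.34/14.3) = 6220 × -1.454
W_by_gas = -9046 J.

W ≈ -9050 J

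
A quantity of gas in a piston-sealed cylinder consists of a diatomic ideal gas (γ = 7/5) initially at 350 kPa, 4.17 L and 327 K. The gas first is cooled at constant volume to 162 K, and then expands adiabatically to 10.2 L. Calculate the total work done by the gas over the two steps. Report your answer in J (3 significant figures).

Step 1 (isochoric): W = 0 (constant volume).
After step 1: P = 173.4 kPa (V unchanged).
Step 2 (adiabatic): W = (P₁V₁ − P₂V₂)/(γ−1) = (723.1 − 505.6)/0.4 = 543.7 J.
W_total = 0 + 543.7 = 543.7 J.

W_total ≈ 544 J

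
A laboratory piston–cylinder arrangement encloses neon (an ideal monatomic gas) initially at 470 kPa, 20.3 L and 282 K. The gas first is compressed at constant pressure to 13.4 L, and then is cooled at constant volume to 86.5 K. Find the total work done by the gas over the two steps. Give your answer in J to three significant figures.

W_total ≈ -3240 J

Step 1 (isobaric): W = PΔV = (470 kPa)(13.4 − 20.3 L) = -3243 J.
Step 2 (isochoric): W = 0 (constant volume).
W_total = -3243 + 0 = -3243 J.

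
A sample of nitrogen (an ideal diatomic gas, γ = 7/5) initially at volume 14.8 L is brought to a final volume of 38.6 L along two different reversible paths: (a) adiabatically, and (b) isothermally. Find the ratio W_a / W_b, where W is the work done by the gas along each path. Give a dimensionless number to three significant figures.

W_a / W_b ≈ 0.831

Path (a) adiabatic: W = P₁V₁(1 − (V₁/V₂)^(γ−1))/(γ−1) → W_a/(P₁V₁) = 0.7962.
Path (b) isothermal: W = P₁V₁ ln(V₂/V₁) → W_b/(P₁V₁) = 0.9586.
W_a / W_b = 0.7962 / 0.9586 = 0.8306.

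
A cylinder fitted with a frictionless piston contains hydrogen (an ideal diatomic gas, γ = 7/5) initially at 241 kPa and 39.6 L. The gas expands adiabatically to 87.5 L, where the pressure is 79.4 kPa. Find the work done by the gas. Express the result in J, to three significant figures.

Adiabatic: W = (P₁V₁ − P₂V₂)/(γ − 1) with γ = 7/5.
P₁V₁ = 9544 J, P₂V₂ = 6948 J.
W = (9544 − 6948) / 0.4 = 6490 J.

W ≈ 6490 J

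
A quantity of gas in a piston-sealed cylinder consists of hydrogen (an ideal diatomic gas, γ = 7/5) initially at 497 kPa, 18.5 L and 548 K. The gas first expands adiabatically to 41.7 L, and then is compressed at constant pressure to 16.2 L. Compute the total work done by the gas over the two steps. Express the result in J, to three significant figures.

Step 1 (adiabatic): W = (P₁V₁ − P₂V₂)/(γ−1) = (9194 − 6643)/0.4 = 6380 J.
After step 1: P = 159.3 kPa, V = 41.7 L, T = 395.9 K.
Step 2 (isobaric): W = PΔV = (159.3 kPa)(16.2 − 41.7 L) = -4062 J.
W_total = 6380 − 4062 = 2318 J.

W_total ≈ 2320 J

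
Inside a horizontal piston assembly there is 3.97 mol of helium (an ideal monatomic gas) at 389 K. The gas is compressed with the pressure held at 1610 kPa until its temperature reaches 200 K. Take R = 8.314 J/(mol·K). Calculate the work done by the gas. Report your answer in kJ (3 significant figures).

Isobaric: W = P ΔV = nR ΔT.
W = (3.97)(8.314)(200 − 389) = -6238 J.

W ≈ -6.24 kJ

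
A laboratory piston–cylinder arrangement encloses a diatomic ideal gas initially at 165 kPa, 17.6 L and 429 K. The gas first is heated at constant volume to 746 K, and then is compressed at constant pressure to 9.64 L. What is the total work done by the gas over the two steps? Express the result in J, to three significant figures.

W_total ≈ -2280 J

Step 1 (isochoric): W = 0 (constant volume).
After step 1: P = 286.9 kPa (V unchanged).
Step 2 (isobaric): W = PΔV = (286.9 kPa)(9.64 − 17.6 L) = -2284 J.
W_total = 0 − 2284 = -2284 J.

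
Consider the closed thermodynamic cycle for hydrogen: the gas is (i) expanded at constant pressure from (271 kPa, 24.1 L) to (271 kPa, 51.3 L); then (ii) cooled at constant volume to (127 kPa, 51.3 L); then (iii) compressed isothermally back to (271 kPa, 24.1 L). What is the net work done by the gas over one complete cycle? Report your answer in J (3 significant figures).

W_net ≈ 2450 J

Leg (i): W = PΔV = (271)(51.3 − 24.1) = 7371 J.
Leg (ii): W = 0.
Leg (iii): W = PᵢVᵢ ln(V_f/Vᵢ) = (6515) ln(24.1/51.3) = -4922 J.
W_net = 7371 − 4922 = 2449 J.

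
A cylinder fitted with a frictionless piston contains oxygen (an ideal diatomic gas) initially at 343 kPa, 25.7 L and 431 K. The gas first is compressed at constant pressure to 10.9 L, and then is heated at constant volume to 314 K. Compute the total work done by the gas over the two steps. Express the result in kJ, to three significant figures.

W_total ≈ -5.08 kJ

Step 1 (isobaric): W = PΔV = (343 kPa)(10.9 − 25.7 L) = -5076 J.
Step 2 (isochoric): W = 0 (constant volume).
W_total = -5076 + 0 = -5076 J.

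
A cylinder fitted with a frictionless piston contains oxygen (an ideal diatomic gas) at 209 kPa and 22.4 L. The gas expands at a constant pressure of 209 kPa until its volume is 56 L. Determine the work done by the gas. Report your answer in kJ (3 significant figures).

W ≈ 7.02 kJ

Isobaric: W = P ΔV.
W = (209 kPa)(56 − 22.4 L) = (209)(33.6) = 7022 J.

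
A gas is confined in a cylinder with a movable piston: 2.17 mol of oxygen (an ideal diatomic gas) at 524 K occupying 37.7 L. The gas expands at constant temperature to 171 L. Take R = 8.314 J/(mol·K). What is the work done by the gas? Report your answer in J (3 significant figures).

Isothermal: W = nRT ln(V₂/V₁).
W = (2.17)(8.314)(524) × ln(171/37.7)
  = 9454 × 1.512
W_by_gas = 14294 J.

W ≈ 14300 J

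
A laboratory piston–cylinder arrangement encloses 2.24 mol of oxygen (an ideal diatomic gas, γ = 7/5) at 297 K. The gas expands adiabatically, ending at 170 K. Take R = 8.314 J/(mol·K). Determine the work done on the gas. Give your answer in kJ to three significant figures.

Adiabatic ⇒ Q = 0, so W_by = −ΔU = nCᵥ(T₁ − T₂).
Cᵥ = 5R/2 = 20.79 J/(mol·K).
W = (2.24)(20.79)(297 − 170) = 5913 J.
Work on gas = −W_by = -5913 J.

W ≈ -5.91 kJ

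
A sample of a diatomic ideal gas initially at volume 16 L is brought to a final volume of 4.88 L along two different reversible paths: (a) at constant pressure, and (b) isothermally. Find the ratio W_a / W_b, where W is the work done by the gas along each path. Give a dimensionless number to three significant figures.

W_a / W_b ≈ 0.585

Path (a) isobaric: W = P₁(V₂ − V₁) → W_a/(P₁V₁) = -0.695.
Path (b) isothermal: W = P₁V₁ ln(V₂/V₁) → W_b/(P₁V₁) = -1.187.
W_a / W_b = -0.695 / -1.187 = 0.5853.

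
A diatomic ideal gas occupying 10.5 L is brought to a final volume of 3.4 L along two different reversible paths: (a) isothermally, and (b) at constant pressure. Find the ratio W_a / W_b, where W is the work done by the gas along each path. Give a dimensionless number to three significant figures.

Path (a) isothermal: W = P₁V₁ ln(V₂/V₁) → W_a/(P₁V₁) = -1.128.
Path (b) isobaric: W = P₁(V₂ − V₁) → W_b/(P₁V₁) = -0.6762.
W_a / W_b = -1.128 / -0.6762 = 1.668.

W_a / W_b ≈ 1.67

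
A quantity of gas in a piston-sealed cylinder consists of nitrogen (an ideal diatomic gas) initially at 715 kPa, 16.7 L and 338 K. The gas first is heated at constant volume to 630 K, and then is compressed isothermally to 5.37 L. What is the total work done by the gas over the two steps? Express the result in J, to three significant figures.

Step 1 (isochoric): W = 0 (constant volume).
After step 1: P = 1333 kPa (V unchanged).
Step 2 (isothermal): W = P₁V₁ ln(V₂/V₁) = (22256) ln(5.37/16.7) = -25251 J.
W_total = 0 − 25251 = -25251 J.

W_total ≈ -25300 J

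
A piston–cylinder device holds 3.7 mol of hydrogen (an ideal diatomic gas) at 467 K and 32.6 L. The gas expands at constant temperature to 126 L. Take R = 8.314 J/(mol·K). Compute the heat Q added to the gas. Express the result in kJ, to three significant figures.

Isothermal ⇒ ΔU = 0, so Q = W = nRT ln(V₂/V₁).
Q = (3.7)(8.314)(467) ln(126/32.6) = 14366 × 1.352 = 19422 J.

Q ≈ 19.4 kJ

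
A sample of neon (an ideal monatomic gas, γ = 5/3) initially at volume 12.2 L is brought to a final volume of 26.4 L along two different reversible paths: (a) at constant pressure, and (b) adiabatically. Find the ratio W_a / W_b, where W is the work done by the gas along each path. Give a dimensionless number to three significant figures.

Path (a) isobaric: W = P₁(V₂ − V₁) → W_a/(P₁V₁) = 1.164.
Path (b) adiabatic: W = P₁V₁(1 − (V₁/V₂)^(γ−1))/(γ−1) → W_b/(P₁V₁) = 0.6034.
W_a / W_b = 1.164 / 0.6034 = 1.929.

W_a / W_b ≈ 1.93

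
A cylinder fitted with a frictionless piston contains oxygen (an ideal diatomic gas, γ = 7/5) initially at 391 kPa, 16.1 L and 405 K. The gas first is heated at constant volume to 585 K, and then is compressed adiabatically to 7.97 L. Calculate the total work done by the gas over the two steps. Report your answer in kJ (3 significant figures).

W_total ≈ -7.38 kJ

Step 1 (isochoric): W = 0 (constant volume).
After step 1: P = 564.8 kPa (V unchanged).
Step 2 (adiabatic): W = (P₁V₁ − P₂V₂)/(γ−1) = (9093 − 12046)/0.4 = -7383 J.
W_total = 0 − 7383 = -7383 J.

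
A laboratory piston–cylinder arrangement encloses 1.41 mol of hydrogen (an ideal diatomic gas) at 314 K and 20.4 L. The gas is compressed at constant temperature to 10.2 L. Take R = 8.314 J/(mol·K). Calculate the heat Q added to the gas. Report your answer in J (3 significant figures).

Q ≈ -2550 J

Isothermal ⇒ ΔU = 0, so Q = W = nRT ln(V₂/V₁).
Q = (1.41)(8.314)(314) ln(10.2/20.4) = 3681 × -0.6931 = -2551 J.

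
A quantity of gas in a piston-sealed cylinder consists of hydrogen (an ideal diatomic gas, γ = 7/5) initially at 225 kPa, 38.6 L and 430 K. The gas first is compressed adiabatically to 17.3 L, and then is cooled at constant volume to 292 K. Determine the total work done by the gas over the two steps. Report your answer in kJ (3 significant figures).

Step 1 (adiabatic): W = (P₁V₁ − P₂V₂)/(γ−1) = (8685 − 11973)/0.4 = -8219 J.
Step 2 (isochoric): W = 0 (constant volume).
W_total = -8219 + 0 = -8219 J.

W_total ≈ -8.22 kJ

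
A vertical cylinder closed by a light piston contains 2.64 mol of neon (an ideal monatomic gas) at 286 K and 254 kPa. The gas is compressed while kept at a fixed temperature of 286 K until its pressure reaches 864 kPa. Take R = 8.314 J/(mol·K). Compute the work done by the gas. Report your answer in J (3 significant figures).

W ≈ -7690 J

Isothermal process: W = nRT ln(V₂/V₁) = nRT ln(P₁/P₂).
W = (2.64)(8.314)(286) × ln(254/864)
  = 6277 × ln(0.294) = 6277 × -1.224
W_by_gas = -7685 J.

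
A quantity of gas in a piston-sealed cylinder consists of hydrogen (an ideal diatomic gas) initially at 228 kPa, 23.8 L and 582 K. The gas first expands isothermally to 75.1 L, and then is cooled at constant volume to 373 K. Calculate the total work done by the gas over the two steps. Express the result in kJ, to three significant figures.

Step 1 (isothermal): W = P₁V₁ ln(V₂/V₁) = (5426) ln(75.1/23.8) = 6236 J.
Step 2 (isochoric): W = 0 (constant volume).
W_total = 6236 + 0 = 6236 J.

W_total ≈ 6.24 kJ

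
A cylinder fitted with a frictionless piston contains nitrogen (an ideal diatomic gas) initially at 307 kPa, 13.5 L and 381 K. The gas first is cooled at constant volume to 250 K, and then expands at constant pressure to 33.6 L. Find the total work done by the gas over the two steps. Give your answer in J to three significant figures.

W_total ≈ 4050 J

Step 1 (isochoric): W = 0 (constant volume).
After step 1: P = 201.4 kPa (V unchanged).
Step 2 (isobaric): W = PΔV = (201.4 kPa)(33.6 − 13.5 L) = 4049 J.
W_total = 0 + 4049 = 4049 J.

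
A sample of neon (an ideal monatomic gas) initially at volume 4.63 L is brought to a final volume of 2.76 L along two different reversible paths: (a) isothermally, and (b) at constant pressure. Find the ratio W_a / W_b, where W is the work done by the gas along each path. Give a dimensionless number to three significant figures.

Path (a) isothermal: W = P₁V₁ ln(V₂/V₁) → W_a/(P₁V₁) = -0.5173.
Path (b) isobaric: W = P₁(V₂ − V₁) → W_b/(P₁V₁) = -0.4039.
W_a / W_b = -0.5173 / -0.4039 = 1.281.

W_a / W_b ≈ 1.28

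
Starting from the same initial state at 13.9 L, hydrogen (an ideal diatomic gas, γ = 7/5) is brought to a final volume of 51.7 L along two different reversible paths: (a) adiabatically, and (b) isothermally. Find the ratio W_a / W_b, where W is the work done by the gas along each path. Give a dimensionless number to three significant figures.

W_a / W_b ≈ 0.778

Path (a) adiabatic: W = P₁V₁(1 − (V₁/V₂)^(γ−1))/(γ−1) → W_a/(P₁V₁) = 1.022.
Path (b) isothermal: W = P₁V₁ ln(V₂/V₁) → W_b/(P₁V₁) = 1.314.
W_a / W_b = 1.022 / 1.314 = 0.7778.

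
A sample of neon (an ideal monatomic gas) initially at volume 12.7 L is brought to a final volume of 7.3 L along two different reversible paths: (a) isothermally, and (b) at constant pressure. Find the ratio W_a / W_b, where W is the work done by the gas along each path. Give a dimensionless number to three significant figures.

W_a / W_b ≈ 1.30

Path (a) isothermal: W = P₁V₁ ln(V₂/V₁) → W_a/(P₁V₁) = -0.5537.
Path (b) isobaric: W = P₁(V₂ − V₁) → W_b/(P₁V₁) = -0.4252.
W_a / W_b = -0.5537 / -0.4252 = 1.302.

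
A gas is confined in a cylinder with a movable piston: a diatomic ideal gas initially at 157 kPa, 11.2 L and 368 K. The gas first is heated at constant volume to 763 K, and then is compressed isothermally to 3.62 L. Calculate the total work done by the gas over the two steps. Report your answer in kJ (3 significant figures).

Step 1 (isochoric): W = 0 (constant volume).
After step 1: P = 325.5 kPa (V unchanged).
Step 2 (isothermal): W = P₁V₁ ln(V₂/V₁) = (3646) ln(3.62/11.2) = -4118 J.
W_total = 0 − 4118 = -4118 J.

W_total ≈ -4.12 kJ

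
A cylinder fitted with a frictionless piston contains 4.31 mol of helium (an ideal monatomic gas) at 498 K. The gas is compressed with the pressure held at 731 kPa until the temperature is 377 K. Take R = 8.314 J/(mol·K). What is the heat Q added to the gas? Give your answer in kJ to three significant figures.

Q ≈ -10.8 kJ

Isobaric: W = nRΔT = (4.31)(8.314)(-121) = -4336 J.
ΔU = nCᵥΔT with Cᵥ = 3R/2: ΔU = (4.31)(12.47)(-121) = -6504 J.
Q = ΔU + W = -6504 − 4336 = -10840 J.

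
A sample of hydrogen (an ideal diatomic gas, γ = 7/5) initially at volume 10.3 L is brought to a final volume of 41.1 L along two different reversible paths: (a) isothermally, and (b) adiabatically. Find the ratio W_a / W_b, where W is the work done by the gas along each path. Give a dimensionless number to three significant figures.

Path (a) isothermal: W = P₁V₁ ln(V₂/V₁) → W_a/(P₁V₁) = 1.384.
Path (b) adiabatic: W = P₁V₁(1 − (V₁/V₂)^(γ−1))/(γ−1) → W_b/(P₁V₁) = 1.063.
W_a / W_b = 1.384 / 1.063 = 1.302.

W_a / W_b ≈ 1.30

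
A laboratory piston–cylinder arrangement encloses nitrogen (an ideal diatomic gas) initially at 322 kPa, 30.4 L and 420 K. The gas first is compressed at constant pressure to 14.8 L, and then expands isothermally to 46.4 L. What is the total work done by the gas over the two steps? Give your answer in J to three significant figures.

W_total ≈ 422 J

Step 1 (isobaric): W = PΔV = (322 kPa)(14.8 − 30.4 L) = -5023 J.
After step 1: P = 322 kPa, V = 14.8 L, T = 204.5 K.
Step 2 (isothermal): W = P₁V₁ ln(V₂/V₁) = (4766) ln(46.4/14.8) = 5446 J.
W_total = -5023 + 5446 = 422.3 J.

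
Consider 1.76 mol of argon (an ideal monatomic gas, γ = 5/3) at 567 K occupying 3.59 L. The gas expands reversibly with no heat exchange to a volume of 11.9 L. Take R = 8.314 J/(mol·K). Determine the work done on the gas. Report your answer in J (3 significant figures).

W ≈ -6850 J

Adiabatic: TV^(γ−1) = const with γ = 5/3.
T₂ = T₁ (V₁/V₂)^(γ−1) = 567 × (3.59/11.9)^0.667 = 567 × 0.4498 = 255 K.
W_by = nCᵥ(T₁ − T₂) = (1.76)(12.47)(567 − 255) = 6847 J.
Work on gas = −W_by = -6847 J.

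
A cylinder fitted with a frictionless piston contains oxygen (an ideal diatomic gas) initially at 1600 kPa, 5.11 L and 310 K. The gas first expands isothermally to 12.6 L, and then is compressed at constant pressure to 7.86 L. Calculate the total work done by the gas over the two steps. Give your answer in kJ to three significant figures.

Step 1 (isothermal): W = P₁V₁ ln(V₂/V₁) = (8176) ln(12.6/5.11) = 7379 J.
After step 1: P = 648.9 kPa, V = 12.6 L, T = 310 K.
Step 2 (isobaric): W = PΔV = (648.9 kPa)(7.86 − 12.6 L) = -3076 J.
W_total = 7379 − 3076 = 4303 J.

W_total ≈ 4.30 kJ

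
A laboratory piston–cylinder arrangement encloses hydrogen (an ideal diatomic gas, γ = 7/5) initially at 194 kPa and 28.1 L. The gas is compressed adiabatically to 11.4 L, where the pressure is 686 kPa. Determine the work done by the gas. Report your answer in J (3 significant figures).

W ≈ -5920 J

Adiabatic: W = (P₁V₁ − P₂V₂)/(γ − 1) with γ = 7/5.
P₁V₁ = 5451 J, P₂V₂ = 7820 J.
W = (5451 − 7820) / 0.4 = -5923 J.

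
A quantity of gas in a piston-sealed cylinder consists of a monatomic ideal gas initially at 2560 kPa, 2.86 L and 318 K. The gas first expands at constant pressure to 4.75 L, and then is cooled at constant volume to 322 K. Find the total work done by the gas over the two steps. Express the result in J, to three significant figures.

W_total ≈ 4840 J

Step 1 (isobaric): W = PΔV = (2560 kPa)(4.75 − 2.86 L) = 4838 J.
Step 2 (isochoric): W = 0 (constant volume).
W_total = 4838 + 0 = 4838 J.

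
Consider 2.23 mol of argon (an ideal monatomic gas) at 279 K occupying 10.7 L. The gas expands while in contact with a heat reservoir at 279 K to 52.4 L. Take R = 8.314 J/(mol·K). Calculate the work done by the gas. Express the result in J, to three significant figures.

Isothermal: W = nRT ln(V₂/V₁).
W = (2.23)(8.314)(279) × ln(52.4/10.7)
  = 5173 × 1.589
W_by_gas = 8218 J.

W ≈ 8220 J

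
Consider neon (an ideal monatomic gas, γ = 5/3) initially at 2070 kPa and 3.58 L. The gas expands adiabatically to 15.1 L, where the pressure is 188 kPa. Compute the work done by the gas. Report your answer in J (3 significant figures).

Adiabatic: W = (P₁V₁ − P₂V₂)/(γ − 1) with γ = 5/3.
P₁V₁ = 7411 J, P₂V₂ = 2839 J.
W = (7411 − 2839) / 0.6667 = 6858 J.

W ≈ 6860 J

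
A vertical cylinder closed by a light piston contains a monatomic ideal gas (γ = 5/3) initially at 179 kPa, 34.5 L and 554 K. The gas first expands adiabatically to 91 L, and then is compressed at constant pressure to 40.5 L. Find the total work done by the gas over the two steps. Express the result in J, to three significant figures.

W_total ≈ 2620 J

Step 1 (adiabatic): W = (P₁V₁ − P₂V₂)/(γ−1) = (6176 − 3235)/0.667 = 4411 J.
After step 1: P = 35.55 kPa, V = 91 L, T = 290.2 K.
Step 2 (isobaric): W = PΔV = (35.55 kPa)(40.5 − 91 L) = -1795 J.
W_total = 4411 − 1795 = 2616 J.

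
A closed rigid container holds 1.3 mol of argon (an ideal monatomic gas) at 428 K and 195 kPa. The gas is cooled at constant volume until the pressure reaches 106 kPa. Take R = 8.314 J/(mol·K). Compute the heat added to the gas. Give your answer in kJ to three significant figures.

Q ≈ -3.17 kJ

Constant volume ⇒ W = 0, so Q = ΔU = nCᵥΔT with Cᵥ = 3R/2 = 12.47 J/(mol·K).
At constant V, T₂/T₁ = P₂/P₁ ⇒ ΔT = T₁(P₂/P₁ − 1) = 428·(106/195 − 1) = -195.3 K.
ΔU = (1.3)(12.47)(-195.3) = -3167 J.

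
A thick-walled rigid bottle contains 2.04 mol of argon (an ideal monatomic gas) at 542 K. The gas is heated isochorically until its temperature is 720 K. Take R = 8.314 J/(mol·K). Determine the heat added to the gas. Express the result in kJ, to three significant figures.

Q ≈ 4.53 kJ

Constant volume ⇒ W = 0, so Q = ΔU = nCᵥΔT with Cᵥ = 3R/2 = 12.47 J/(mol·K).
ΔU = (2.04)(12.47)(720 − 542) = 4528 J.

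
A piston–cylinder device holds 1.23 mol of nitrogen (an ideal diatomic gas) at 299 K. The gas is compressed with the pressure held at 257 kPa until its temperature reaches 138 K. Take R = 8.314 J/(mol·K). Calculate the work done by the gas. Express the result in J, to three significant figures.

W ≈ -1650 J

Isobaric: W = P ΔV = nR ΔT.
W = (1.23)(8.314)(138 − 299) = -1646 J.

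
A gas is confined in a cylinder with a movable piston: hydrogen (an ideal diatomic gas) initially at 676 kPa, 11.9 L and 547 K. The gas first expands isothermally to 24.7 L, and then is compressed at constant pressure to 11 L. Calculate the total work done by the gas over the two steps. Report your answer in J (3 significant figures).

W_total ≈ 1410 J

Step 1 (isothermal): W = P₁V₁ ln(V₂/V₁) = (8044) ln(24.7/11.9) = 5875 J.
After step 1: P = 325.7 kPa, V = 24.7 L, T = 547 K.
Step 2 (isobaric): W = PΔV = (325.7 kPa)(11 − 24.7 L) = -4462 J.
W_total = 5875 − 4462 = 1413 J.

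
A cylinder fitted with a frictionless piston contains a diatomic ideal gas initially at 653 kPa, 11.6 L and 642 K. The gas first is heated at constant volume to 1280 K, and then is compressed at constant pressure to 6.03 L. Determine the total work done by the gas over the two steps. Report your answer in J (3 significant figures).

W_total ≈ -7250 J

Step 1 (isochoric): W = 0 (constant volume).
After step 1: P = 1302 kPa (V unchanged).
Step 2 (isobaric): W = PΔV = (1302 kPa)(6.03 − 11.6 L) = -7252 J.
W_total = 0 − 7252 = -7252 J.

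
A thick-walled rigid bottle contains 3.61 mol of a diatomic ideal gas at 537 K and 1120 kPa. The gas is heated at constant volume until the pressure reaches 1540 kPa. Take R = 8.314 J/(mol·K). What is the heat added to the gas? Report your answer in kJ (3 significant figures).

Q ≈ 15.1 kJ

Constant volume ⇒ W = 0, so Q = ΔU = nCᵥΔT with Cᵥ = 5R/2 = 20.79 J/(mol·K).
At constant V, T₂/T₁ = P₂/P₁ ⇒ ΔT = T₁(P₂/P₁ − 1) = 537·(1540/1120 − 1) = 201.4 K.
ΔU = (3.61)(20.79)(201.4) = 15110 J.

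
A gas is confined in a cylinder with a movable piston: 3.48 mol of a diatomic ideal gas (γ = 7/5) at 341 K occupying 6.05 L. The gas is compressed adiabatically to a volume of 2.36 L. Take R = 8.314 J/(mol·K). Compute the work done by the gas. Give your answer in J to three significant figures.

W ≈ -11300 J

Adiabatic: TV^(γ−1) = const with γ = 7/5.
T₂ = T₁ (V₁/V₂)^(γ−1) = 341 × (6.05/2.36)^0.4 = 341 × 1.457 = 496.9 K.
W_by = nCᵥ(T₁ − T₂) = (3.48)(20.79)(341 − 496.9) = -11278 J.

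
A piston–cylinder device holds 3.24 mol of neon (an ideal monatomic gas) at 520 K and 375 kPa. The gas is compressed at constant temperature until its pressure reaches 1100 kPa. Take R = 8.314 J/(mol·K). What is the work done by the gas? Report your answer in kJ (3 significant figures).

W ≈ -15.1 kJ

Isothermal process: W = nRT ln(V₂/V₁) = nRT ln(P₁/P₂).
W = (3.24)(8.314)(520) × ln(375/1100)
  = 14007 × ln(0.3409) = 14007 × -1.076
W_by_gas = -15074 J.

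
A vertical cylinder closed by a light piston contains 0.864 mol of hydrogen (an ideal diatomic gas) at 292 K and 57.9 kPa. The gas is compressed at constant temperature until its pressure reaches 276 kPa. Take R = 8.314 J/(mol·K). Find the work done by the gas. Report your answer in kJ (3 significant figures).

Isothermal process: W = nRT ln(V₂/V₁) = nRT ln(P₁/P₂).
W = (0.864)(8.314)(292) × ln(57.9/276)
  = 2098 × ln(0.2098) = 2098 × -1.562
W_by_gas = -3276 J.

W ≈ -3.28 kJ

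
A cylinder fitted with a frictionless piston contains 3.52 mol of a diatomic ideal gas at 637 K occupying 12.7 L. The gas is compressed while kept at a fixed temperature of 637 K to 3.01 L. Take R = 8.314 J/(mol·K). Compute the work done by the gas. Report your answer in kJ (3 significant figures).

Isothermal: W = nRT ln(V₂/V₁).
W = (3.52)(8.314)(637) × ln(3.01/12.7)
  = 18642 × -1.44
W_by_gas = -26838 J.

W ≈ -26.8 kJ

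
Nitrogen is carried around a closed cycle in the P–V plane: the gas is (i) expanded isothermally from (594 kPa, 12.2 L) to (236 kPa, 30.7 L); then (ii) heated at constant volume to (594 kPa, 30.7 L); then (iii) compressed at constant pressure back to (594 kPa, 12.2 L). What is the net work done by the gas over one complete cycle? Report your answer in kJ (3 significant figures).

W_net ≈ -4.30 kJ

Leg (i): W = PᵢVᵢ ln(V_f/Vᵢ) = (7247) ln(30.7/12.2) = 6688 J.
Leg (ii): W = 0.
Leg (iii): W = PΔV = (594)(12.2 − 30.7) = -10989 J.
W_net = 6688 − 10989 = -4301 J.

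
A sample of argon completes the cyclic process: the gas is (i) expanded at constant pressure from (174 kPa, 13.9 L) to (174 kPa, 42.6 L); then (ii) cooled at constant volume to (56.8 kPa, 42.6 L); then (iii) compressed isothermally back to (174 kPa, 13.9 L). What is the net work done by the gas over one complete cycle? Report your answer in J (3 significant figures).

W_net ≈ 2280 J

Leg (i): W = PΔV = (174)(42.6 − 13.9) = 4994 J.
Leg (ii): W = 0.
Leg (iii): W = PᵢVᵢ ln(V_f/Vᵢ) = (2420) ln(13.9/42.6) = -2710 J.
W_net = 4994 − 2710 = 2284 J.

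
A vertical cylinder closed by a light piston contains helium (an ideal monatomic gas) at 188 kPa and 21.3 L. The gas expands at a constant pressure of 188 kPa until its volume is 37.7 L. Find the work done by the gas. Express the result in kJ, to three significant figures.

Isobaric: W = P ΔV.
W = (188 kPa)(37.7 − 21.3 L) = (188)(16.4) = 3083 J.

W ≈ 3.08 kJ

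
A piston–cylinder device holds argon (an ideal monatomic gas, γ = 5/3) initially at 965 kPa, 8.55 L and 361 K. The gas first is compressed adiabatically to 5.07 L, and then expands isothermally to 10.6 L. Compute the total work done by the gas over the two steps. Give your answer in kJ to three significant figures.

Step 1 (adiabatic): W = (P₁V₁ − P₂V₂)/(γ−1) = (8251 − 11690)/0.667 = -5158 J.
After step 1: P = 2306 kPa, V = 5.07 L, T = 511.5 K.
Step 2 (isothermal): W = P₁V₁ ln(V₂/V₁) = (11690) ln(10.6/5.07) = 8621 J.
W_total = -5158 + 8621 = 3463 J.

W_total ≈ 3.46 kJ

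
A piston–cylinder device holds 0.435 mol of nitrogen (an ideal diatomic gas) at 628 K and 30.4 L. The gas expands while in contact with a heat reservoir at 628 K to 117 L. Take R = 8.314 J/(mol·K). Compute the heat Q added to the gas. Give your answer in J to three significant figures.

Isothermal ⇒ ΔU = 0, so Q = W = nRT ln(V₂/V₁).
Q = (0.435)(8.314)(628) ln(117/30.4) = 2271 × 1.348 = 3061 J.

Q ≈ 3060 J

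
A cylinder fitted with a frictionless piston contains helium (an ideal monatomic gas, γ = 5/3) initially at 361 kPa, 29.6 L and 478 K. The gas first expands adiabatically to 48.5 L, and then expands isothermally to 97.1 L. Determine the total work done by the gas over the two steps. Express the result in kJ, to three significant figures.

W_total ≈ 9.83 kJ

Step 1 (adiabatic): W = (P₁V₁ − P₂V₂)/(γ−1) = (10686 − 7688)/0.667 = 4496 J.
After step 1: P = 158.5 kPa, V = 48.5 L, T = 343.9 K.
Step 2 (isothermal): W = P₁V₁ ln(V₂/V₁) = (7688) ln(97.1/48.5) = 5337 J.
W_total = 4496 + 5337 = 9833 J.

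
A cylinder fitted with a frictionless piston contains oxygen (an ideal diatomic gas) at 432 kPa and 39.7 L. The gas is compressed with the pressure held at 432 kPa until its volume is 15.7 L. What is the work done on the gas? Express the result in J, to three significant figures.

W ≈ 10400 J

Isobaric: W = P ΔV.
W = (432 kPa)(15.7 − 39.7 L) = (432)(-24) = -10368 J.
Work on gas = −W_by = 10368 J.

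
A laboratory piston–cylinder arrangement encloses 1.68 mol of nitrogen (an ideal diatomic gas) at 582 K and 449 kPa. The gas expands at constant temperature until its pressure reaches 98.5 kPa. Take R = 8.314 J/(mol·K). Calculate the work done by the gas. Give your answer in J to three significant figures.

Isothermal process: W = nRT ln(V₂/V₁) = nRT ln(P₁/P₂).
W = (1.68)(8.314)(582) × ln(449/98.5)
  = 8129 × ln(4.558) = 8129 × 1.517
W_by_gas = 12332 J.

W ≈ 12300 J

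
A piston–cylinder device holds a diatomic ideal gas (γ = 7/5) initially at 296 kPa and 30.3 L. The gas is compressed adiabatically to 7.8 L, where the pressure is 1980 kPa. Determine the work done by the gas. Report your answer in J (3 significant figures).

Adiabatic: W = (P₁V₁ − P₂V₂)/(γ − 1) with γ = 7/5.
P₁V₁ = 8969 J, P₂V₂ = 15444 J.
W = (8969 − 15444) / 0.4 = -16188 J.

W ≈ -16200 J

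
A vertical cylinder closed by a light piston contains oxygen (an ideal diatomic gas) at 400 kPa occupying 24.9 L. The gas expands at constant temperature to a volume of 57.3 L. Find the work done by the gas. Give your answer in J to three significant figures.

Isothermal: W = nRT ln(V₂/V₁) = P₁V₁ ln(V₂/V₁).
P₁V₁ = (400 kPa)(24.9 L) = 9960 J.
W = 9960 × ln(57.3/24.9) = 9960 × 0.8334
W_by_gas = 8301 J.

W ≈ 8300 J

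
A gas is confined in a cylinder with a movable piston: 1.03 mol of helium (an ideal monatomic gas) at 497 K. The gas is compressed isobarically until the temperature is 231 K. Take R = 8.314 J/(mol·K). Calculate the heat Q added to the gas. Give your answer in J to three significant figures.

Q ≈ -5690 J

Isobaric: W = nRΔT = (1.03)(8.314)(-266) = -2278 J.
ΔU = nCᵥΔT with Cᵥ = 3R/2: ΔU = (1.03)(12.47)(-266) = -3417 J.
Q = ΔU + W = -3417 − 2278 = -5695 J.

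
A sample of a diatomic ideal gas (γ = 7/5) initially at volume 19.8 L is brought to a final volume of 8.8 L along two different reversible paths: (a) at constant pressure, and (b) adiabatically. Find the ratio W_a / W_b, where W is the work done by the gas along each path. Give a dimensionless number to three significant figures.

Path (a) isobaric: W = P₁(V₂ − V₁) → W_a/(P₁V₁) = -0.5556.
Path (b) adiabatic: W = P₁V₁(1 − (V₁/V₂)^(γ−1))/(γ−1) → W_b/(P₁V₁) = -0.9579.
W_a / W_b = -0.5556 / -0.9579 = 0.58.

W_a / W_b ≈ 0.580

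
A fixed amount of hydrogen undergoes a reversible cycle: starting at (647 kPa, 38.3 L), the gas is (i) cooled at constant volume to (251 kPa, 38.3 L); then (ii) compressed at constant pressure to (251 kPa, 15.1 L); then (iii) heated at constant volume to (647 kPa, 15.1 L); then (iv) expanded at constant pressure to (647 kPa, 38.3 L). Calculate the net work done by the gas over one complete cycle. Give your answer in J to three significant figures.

W_net ≈ 9190 J

Constant-volume legs do no work.
W(ii) = (251)(15.1 − 38.3) = -5823 J; W(iv) = (647)(38.3 − 15.1) = 15010 J.
W_net = -5823 + 15010 = 9187 J (the clockwise enclosed area).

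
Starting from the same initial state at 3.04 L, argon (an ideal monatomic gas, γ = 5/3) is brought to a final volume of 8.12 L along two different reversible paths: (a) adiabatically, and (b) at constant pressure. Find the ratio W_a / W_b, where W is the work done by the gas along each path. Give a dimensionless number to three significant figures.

W_a / W_b ≈ 0.431

Path (a) adiabatic: W = P₁V₁(1 − (V₁/V₂)^(γ−1))/(γ−1) → W_a/(P₁V₁) = 0.7208.
Path (b) isobaric: W = P₁(V₂ − V₁) → W_b/(P₁V₁) = 1.671.
W_a / W_b = 0.7208 / 1.671 = 0.4314.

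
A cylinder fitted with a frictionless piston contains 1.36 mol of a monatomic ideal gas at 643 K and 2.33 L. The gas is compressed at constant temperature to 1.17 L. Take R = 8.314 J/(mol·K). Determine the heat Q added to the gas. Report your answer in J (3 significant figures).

Q ≈ -5010 J

Isothermal ⇒ ΔU = 0, so Q = W = nRT ln(V₂/V₁).
Q = (1.36)(8.314)(643) ln(1.17/2.33) = 7270 × -0.6889 = -5008 J.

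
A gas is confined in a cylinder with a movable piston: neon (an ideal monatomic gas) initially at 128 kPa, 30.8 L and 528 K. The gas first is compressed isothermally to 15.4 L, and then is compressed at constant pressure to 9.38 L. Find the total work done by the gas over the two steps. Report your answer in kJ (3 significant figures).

Step 1 (isothermal): W = P₁V₁ ln(V₂/V₁) = (3942) ln(15.4/30.8) = -2733 J.
After step 1: P = 256 kPa, V = 15.4 L, T = 528 K.
Step 2 (isobaric): W = PΔV = (256 kPa)(9.38 − 15.4 L) = -1541 J.
W_total = -2733 − 1541 = -4274 J.

W_total ≈ -4.27 kJ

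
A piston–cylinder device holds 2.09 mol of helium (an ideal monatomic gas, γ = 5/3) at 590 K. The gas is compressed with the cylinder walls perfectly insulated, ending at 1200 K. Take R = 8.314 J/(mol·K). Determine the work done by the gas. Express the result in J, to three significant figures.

W ≈ -15900 J

Adiabatic ⇒ Q = 0, so W_by = −ΔU = nCᵥ(T₁ − T₂).
Cᵥ = 3R/2 = 12.47 J/(mol·K).
W = (2.09)(12.47)(590 − 1200) = -15899 J.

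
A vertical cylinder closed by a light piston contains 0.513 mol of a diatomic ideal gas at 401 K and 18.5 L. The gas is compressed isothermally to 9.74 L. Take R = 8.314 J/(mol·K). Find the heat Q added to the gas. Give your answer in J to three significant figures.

Isothermal ⇒ ΔU = 0, so Q = W = nRT ln(V₂/V₁).
Q = (0.513)(8.314)(401) ln(9.74/18.5) = 1710 × -0.6415 = -1097 J.

Q ≈ -1100 J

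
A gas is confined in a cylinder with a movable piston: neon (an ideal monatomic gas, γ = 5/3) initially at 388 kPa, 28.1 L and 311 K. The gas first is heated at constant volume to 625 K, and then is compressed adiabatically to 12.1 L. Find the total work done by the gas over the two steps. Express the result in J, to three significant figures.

Step 1 (isochoric): W = 0 (constant volume).
After step 1: P = 779.7 kPa (V unchanged).
Step 2 (adiabatic): W = (P₁V₁ − P₂V₂)/(γ−1) = (21911 − 38424)/0.667 = -24770 J.
W_total = 0 − 24770 = -24770 J.

W_total ≈ -24800 J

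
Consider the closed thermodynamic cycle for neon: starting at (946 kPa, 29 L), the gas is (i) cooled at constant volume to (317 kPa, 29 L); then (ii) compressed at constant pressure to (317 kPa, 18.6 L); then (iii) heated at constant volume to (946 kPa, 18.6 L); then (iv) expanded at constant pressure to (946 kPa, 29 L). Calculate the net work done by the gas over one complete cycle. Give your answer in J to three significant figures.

W_net ≈ 6540 J

Constant-volume legs do no work.
W(ii) = (317)(18.6 − 29) = -3297 J; W(iv) = (946)(29 − 18.6) = 9838 J.
W_net = -3297 + 9838 = 6542 J (the clockwise enclosed area).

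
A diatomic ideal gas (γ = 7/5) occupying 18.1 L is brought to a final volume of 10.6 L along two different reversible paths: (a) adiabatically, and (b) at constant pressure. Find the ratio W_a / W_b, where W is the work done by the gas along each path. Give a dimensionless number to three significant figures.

W_a / W_b ≈ 1.44

Path (a) adiabatic: W = P₁V₁(1 − (V₁/V₂)^(γ−1))/(γ−1) → W_a/(P₁V₁) = -0.5966.
Path (b) isobaric: W = P₁(V₂ − V₁) → W_b/(P₁V₁) = -0.4144.
W_a / W_b = -0.5966 / -0.4144 = 1.44.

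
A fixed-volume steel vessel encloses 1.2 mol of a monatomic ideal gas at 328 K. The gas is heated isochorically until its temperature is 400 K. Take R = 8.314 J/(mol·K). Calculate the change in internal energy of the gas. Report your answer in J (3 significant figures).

ΔU ≈ 1080 J

Constant volume ⇒ W = 0, so Q = ΔU = nCᵥΔT with Cᵥ = 3R/2 = 12.47 J/(mol·K).
ΔU = (1.2)(12.47)(400 − 328) = 1077 J.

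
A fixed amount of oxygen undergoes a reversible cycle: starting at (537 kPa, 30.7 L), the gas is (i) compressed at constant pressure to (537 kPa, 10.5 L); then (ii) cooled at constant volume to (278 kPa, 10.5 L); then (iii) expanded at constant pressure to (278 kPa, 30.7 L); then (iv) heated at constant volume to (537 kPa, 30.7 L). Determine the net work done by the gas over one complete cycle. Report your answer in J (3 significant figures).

W_net ≈ -5230 J

Constant-volume legs do no work.
W(i) = (537)(10.5 − 30.7) = -10847 J; W(iii) = (278)(30.7 − 10.5) = 5616 J.
W_net = -10847 + 5616 = -5232 J (the counter-clockwise enclosed area).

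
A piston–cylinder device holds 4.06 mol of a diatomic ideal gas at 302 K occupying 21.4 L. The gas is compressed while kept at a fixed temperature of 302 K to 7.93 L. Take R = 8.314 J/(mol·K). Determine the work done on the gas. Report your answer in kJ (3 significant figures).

Isothermal: W = nRT ln(V₂/V₁).
W = (4.06)(8.314)(302) × ln(7.93/21.4)
  = 10194 × -0.9927
W_by_gas = -10120 J; work on gas = −W_by = 10120 J.

W ≈ 10.1 kJ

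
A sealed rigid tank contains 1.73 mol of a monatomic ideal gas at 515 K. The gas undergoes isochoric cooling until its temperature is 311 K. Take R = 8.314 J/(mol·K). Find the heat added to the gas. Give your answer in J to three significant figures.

Constant volume ⇒ W = 0, so Q = ΔU = nCᵥΔT with Cᵥ = 3R/2 = 12.47 J/(mol·K).
ΔU = (1.73)(12.47)(311 − 515) = -4401 J.

Q ≈ -4400 J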